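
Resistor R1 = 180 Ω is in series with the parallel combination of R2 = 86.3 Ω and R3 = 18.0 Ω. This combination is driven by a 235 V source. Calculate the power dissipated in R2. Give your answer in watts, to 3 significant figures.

3.74 W

Reduce the parallel pair to R_p first; the network is then a simple series string.
R_p = (86.3×18.0)/(86.3+18.0) = 14.89 Ω
R_total = 180 + 14.89 = 194.9 Ω
I = V / R_total = 235 / 194.9 = 1.206 A
Voltage across the parallel pair: V_p = I × R_p = 1.206 × 14.89 = 17.96 V
With V_p across R2, its power is V_p²/R2.
P_R2 = (17.96)² / 86.3 = 3.737 W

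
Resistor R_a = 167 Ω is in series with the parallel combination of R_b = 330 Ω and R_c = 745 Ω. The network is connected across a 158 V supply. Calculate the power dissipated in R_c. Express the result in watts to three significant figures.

11.2 W

Collapse R_b‖R_c to a single equivalent, reducing the network to two series elements.
R_p = (330×745)/(330+745) = 228.7 Ω
R_total = 167 + 228.7 = 395.7 Ω
I = V / R_total = 158 / 395.7 = 0.3993 A
Voltage across the parallel pair: V_p = I × R_p = 0.3993 × 228.7 = 91.32 V
R_c sees V_p directly, so P = V_p² / R_c.
P_R_c = (91.32)² / 745 = 11.19 W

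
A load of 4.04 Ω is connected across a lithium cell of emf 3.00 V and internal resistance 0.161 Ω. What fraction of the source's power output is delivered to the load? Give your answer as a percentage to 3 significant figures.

96.2 %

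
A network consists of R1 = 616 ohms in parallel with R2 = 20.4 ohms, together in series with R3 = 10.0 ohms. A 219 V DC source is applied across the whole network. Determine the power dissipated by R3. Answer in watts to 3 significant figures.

Combine R1 and R2 into their parallel equivalent first, reducing the network to two series resistors.
R_p = (616×20.4)/(616+20.4) = 19.75 Ω
R_total = R_p + 10.0 = 19.75 + 10.0 = 29.75 Ω
I = V / R_total = 219 / 29.75 = 7.362 A
All the supply current flows through R3; use P = I²R3.
P_R3 = (7.362)² × 10.0 = 542.0 W

542 W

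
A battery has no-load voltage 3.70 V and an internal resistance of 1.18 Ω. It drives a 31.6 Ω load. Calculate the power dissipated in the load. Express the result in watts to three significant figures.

0.403 W

Find the circuit current first, then P = I²R for the load (series elements share I).
I = ε / (r + R) = 3.70 / (1.18 + 31.6) = 0.1129 A
P_load = I² R = (0.1129)² × 31.6 = 0.4026 W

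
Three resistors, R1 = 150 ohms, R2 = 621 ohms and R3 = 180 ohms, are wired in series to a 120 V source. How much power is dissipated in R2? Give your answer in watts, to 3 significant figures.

Every series element carries the same I. Get I from the total resistance, then P = I² × R2.
R_total = 150 + 621 + 180 = 951.0 Ω
I = V / R_total = 120 / 951.0 = 0.1262 A
P_R2 = I² × R2 = (0.1262)² × 621 = 9.888 W

9.89 W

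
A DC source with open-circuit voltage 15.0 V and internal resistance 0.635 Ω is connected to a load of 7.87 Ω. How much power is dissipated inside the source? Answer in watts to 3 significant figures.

1.98 W

The source's internal resistance is just another series element carrying I; its dissipation is I²r.
I = ε / (r + R) = 15.0 / (0.635 + 7.87) = 1.764 A
P_int = I² r = (1.764)² × 0.635 = 1.975 W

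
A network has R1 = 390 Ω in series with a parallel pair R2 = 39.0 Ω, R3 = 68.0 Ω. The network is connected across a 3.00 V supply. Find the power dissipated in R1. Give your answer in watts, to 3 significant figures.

Replace R2 and R3 with their parallel equivalent so the circuit becomes R1 in series with R_p.
R_p = (39.0×68.0)/(39.0+68.0) = 24.79 Ω
R_total = 390 + 24.79 = 414.8 Ω
I = V / R_total = 3.00 / 414.8 = 0.007233 A
All the current flows through R1; use P = I²R.
P_R1 = (0.007233)² × 390 = 0.02040 W

0.0204 W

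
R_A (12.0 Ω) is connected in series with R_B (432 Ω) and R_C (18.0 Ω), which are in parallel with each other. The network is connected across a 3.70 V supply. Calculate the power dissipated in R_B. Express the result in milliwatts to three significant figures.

Reduce the parallel pair to R_p first; the network is then a simple series string.
R_p = (432×18.0)/(432+18.0) = 17.28 Ω
R_total = 12.0 + 17.28 = 29.28 Ω
I = V / R_total = 3.70 / 29.28 = 0.1264 A
Voltage across the parallel pair: V_p = I × R_p = 0.1264 × 17.28 = 2.184 V
R_B is across V_p, so use P = V²/R for that branch.
P_R_B = (2.184)² / 432 = 0.01104 W

11.0 mW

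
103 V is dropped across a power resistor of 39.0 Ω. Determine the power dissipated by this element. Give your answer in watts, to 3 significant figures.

We know the drop across the element and its resistance — P = V²/R, one step.
P = (103 V)² / 39.0 Ω = 272.0 W

272 W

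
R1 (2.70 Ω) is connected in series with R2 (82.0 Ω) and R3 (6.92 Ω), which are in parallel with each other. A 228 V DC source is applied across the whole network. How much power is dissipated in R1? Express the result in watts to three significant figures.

1700 W

Replace R2 and R3 with their parallel equivalent so the circuit becomes R1 in series with R_p.
R_p = (82.0×6.92)/(82.0+6.92) = 6.381 Ω
R_total = 2.70 + 6.381 = 9.081 Ω
I = V / R_total = 228 / 9.081 = 25.11 A
R1 carries the full series current, so P = I²R.
P_R1 = (25.11)² × 2.70 = 1702 W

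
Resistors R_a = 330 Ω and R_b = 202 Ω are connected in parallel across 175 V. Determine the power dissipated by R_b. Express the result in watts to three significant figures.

152 W

The supply voltage appears across each parallel branch — just use P = V²/R_b.
P_R_b = V² / R_b = (175)² / 202 Ω = 151.6 W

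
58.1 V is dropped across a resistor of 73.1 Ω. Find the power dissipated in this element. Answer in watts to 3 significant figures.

With V across and R both known, P = V²/R gives the dissipation directly.
P = (58.1 V)² / 73.1 Ω = 46.18 W

46.2 W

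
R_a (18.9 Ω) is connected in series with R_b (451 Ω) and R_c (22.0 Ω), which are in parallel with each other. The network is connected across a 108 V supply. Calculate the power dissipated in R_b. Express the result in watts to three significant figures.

First combine the parallel branches into one equivalent R_p, then R_a + R_p is a series pair.
R_p = (451×22.0)/(451+22.0) = 20.98 Ω
R_total = 18.9 + 20.98 = 39.88 Ω
I = V / R_total = 108 / 39.88 = 2.708 A
Voltage across the parallel pair: V_p = I × R_p = 2.708 × 20.98 = 56.81 V
With V_p across R_b, its power is V_p²/R_b.
P_R_b = (56.81)² / 451 = 7.157 W

7.16 W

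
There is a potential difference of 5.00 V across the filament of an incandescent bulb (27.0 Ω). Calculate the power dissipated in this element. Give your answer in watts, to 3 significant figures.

V and R are stated; P = V²/R avoids computing the current.
P = (5.00 V)² / 27.0 Ω = 0.9259 W

0.926 W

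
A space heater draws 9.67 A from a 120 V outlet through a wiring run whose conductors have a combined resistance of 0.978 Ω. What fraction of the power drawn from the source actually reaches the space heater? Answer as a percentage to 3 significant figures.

The wiring run carries the full 9.67 A.
P_line = I² R_line = (9.670)² × 0.978 = 91.45 W
P_source = V I = 120 × 9.670 = 1160 W; P_load = 1069 W
η = P_load / P_source = 1069 / 1160 = 0.9212

92.1 %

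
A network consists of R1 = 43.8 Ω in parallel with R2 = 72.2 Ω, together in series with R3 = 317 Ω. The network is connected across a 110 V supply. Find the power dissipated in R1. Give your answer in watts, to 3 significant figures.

Collapse the R1‖R2 pair into one equivalent R_p; then R_p and R3 form a series string.
R_p = (43.8×72.2)/(43.8+72.2) = 27.26 Ω
R_total = R_p + 317 = 27.26 + 317 = 344.3 Ω
I = V / R_total = 110 / 344.3 = 0.3195 A
Voltage across the parallel pair: V_p = I × R_p = 0.3195 × 27.26 = 8.711 V
R1 has V_p across it, so P = V_p²/R1.
P_R1 = (8.711)² / 43.8 = 1.732 W

1.73 W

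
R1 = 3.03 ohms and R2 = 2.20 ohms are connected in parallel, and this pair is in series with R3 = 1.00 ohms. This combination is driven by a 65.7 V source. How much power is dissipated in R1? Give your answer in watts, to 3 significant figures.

447 W

Collapse the R1‖R2 pair into one equivalent R_p; then R_p and R3 form a series string.
R_p = (3.03×2.20)/(3.03+2.20) = 1.275 Ω
R_total = R_p + 1.00 = 1.275 + 1.00 = 2.275 Ω
I = V / R_total = 65.7 / 2.275 = 28.88 A
Voltage across the parallel pair: V_p = I × R_p = 28.88 × 1.275 = 36.82 V
R1 has V_p across it, so P = V_p²/R1.
P_R1 = (36.82)² / 3.03 = 447.3 W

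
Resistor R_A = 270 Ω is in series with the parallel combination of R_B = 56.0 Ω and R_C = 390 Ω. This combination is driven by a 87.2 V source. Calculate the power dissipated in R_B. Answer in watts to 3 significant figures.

Replace R_B and R_C with their parallel equivalent so the circuit becomes R_A in series with R_p.
R_p = (56.0×390)/(56.0+390) = 48.97 Ω
R_total = 270 + 48.97 = 319.0 Ω
I = V / R_total = 87.2 / 319.0 = 0.2734 A
Voltage across the parallel pair: V_p = I × R_p = 0.2734 × 48.97 = 13.39 V
R_B is across V_p, so use P = V²/R for that branch.
P_R_B = (13.39)² / 56.0 = 3.200 W

3.20 W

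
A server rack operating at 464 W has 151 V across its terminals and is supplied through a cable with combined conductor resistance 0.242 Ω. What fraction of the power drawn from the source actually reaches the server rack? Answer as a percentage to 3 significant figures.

I = P / V = 464 / 151 = 3.073 A through the cable.
P_line = I² R_line = (3.073)² × 0.242 = 2.285 W
P_source = P_load + P_line = 464.0 + 2.285 = 466.3 W
η = P_load / P_source = 464.0 / 466.3 = 0.9951

99.5 %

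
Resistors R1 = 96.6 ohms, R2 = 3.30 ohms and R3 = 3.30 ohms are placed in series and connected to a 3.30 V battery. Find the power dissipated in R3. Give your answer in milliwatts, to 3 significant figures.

Since the resistors are in series they all carry the loop current I = V/R_total; the power in any one is I²R.
R_total = 96.6 + 3.30 + 3.30 = 103.2 Ω
I = V / R_total = 3.30 / 103.2 = 0.03198 A
P_R3 = I² × R3 = (0.03198)² × 3.30 = 0.003374 W

3.37 mW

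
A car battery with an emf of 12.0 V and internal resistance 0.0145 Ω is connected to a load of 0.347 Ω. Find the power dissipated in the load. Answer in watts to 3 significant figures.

Find the circuit current first, then P = I²R for the load (series elements share I).
I = ε / (r + R) = 12.0 / (0.0145 + 0.347) = 33.20 A
P_load = I² R = (33.20)² × 0.347 = 382.4 W

382 W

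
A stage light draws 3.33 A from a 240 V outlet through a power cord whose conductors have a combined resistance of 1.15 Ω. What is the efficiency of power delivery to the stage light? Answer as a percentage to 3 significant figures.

The power cord carries the full 3.33 A.
P_line = I² R_line = (3.330)² × 1.15 = 12.75 W
P_source = V I = 240 × 3.330 = 799.2 W; P_load = 786.4 W
η = P_load / P_source = 786.4 / 799.2 = 0.9840

98.4 %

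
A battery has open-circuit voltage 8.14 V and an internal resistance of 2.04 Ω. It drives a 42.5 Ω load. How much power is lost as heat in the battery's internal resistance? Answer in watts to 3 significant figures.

0.0681 W

r is in series with the load, so it carries the full circuit current — the loss in it is I²r.
I = ε / (r + R) = 8.14 / (2.04 + 42.5) = 0.1828 A
P_int = I² r = (0.1828)² × 2.04 = 0.06814 W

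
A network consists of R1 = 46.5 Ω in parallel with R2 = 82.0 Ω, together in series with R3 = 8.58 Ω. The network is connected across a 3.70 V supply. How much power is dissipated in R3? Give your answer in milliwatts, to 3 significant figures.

Collapse the R1‖R2 pair into one equivalent R_p; then R_p and R3 form a series string.
R_p = (46.5×82.0)/(46.5+82.0) = 29.67 Ω
R_total = R_p + 8.58 = 29.67 + 8.58 = 38.25 Ω
I = V / R_total = 3.70 / 38.25 = 0.09672 A
R3 carries the full series current, so P = I²R.
P_R3 = (0.09672)² × 8.58 = 0.08027 W

80.3 mW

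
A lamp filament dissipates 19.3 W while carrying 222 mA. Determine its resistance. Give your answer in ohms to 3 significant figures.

392 Ω

Rearranging the power relation for the two known quantities gives R = P / I².
R = 19.3 / (0.2220)² = 391.6 Ω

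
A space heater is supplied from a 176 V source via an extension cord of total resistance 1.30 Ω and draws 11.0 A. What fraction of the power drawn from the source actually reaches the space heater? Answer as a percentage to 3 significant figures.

The extension cord carries the full 11.0 A.
P_line = I² R_line = (11.00)² × 1.30 = 157.3 W
P_source = V I = 176 × 11.00 = 1936 W; P_load = 1779 W
η = P_load / P_source = 1779 / 1936 = 0.9187

91.9 %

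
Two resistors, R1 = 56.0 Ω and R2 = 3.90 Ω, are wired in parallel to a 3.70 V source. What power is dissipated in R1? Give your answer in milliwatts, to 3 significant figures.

244 mW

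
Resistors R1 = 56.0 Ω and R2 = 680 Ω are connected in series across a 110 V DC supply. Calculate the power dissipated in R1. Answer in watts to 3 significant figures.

1.25 W

Every series element carries the same I. Get I from the total resistance, then P = I² × R1.
R_total = 56.0 + 680 = 736.0 Ω
I = V / R_total = 110 / 736.0 = 0.1495 A
P_R1 = I² × R1 = (0.1495)² × 56.0 = 1.251 W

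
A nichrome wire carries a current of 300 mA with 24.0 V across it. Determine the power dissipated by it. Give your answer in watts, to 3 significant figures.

Since both terminal voltage and current are stated, P = V I gives the power in one step.
P = 24.0 V × 0.3000 A = 7.200 W

7.20 W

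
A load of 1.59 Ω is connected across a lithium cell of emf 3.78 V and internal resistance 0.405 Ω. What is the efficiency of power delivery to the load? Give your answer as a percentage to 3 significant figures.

79.7 %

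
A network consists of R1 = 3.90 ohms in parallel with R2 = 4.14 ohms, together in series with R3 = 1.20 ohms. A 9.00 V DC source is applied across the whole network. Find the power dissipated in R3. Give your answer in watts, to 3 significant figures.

First find R_p for the parallel pair, then treat R_p + R3 as a series loop.
R_p = (3.90×4.14)/(3.90+4.14) = 2.008 Ω
R_total = R_p + 1.20 = 2.008 + 1.20 = 3.208 Ω
I = V / R_total = 9.00 / 3.208 = 2.805 A
R3 is the series element, so its power is I²R.
P_R3 = (2.805)² × 1.20 = 9.444 W

9.44 W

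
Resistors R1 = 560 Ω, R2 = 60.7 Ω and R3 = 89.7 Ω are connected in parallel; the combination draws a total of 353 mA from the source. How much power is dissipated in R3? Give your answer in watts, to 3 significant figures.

Only the total current is stated, so first find the parallel equivalent to get the voltage across the combination.
1/R_eq = 1/560 + 1/60.7 + 1/89.7 ⇒ R_eq = 34.00 Ω
V = I_total × R_eq = 0.3530 × 34.00 = 12.00 V
P_R3 = V² / R3 = (12.00)² / 89.7 = 1.606 W

1.61 W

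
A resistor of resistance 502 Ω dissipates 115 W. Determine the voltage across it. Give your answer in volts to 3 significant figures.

240 V

Rearranging the power relation for the two known quantities gives V = √(P R).
V = √(115 × 502) = 240.3 V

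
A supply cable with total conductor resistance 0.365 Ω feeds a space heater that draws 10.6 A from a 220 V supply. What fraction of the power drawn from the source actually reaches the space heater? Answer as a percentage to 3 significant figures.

The supply cable carries the full 10.6 A.
P_line = I² R_line = (10.60)² × 0.365 = 41.01 W
P_source = V I = 220 × 10.60 = 2332 W; P_load = 2291 W
η = P_load / P_source = 2291 / 2332 = 0.9824

98.2 %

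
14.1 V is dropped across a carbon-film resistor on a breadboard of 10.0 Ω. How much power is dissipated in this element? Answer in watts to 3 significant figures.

19.9 W

We know the drop across the element and its resistance — P = V²/R, one step.
P = (14.1 V)² / 10.0 Ω = 19.88 W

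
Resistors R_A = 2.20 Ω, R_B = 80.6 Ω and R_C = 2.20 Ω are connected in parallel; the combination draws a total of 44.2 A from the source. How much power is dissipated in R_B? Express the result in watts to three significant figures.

28.5 W

Parallel branches share V, not I — compute V via R_eq, then use V²/R for the target branch.
1/R_eq = 1/2.20 + 1/80.6 + 1/2.20 ⇒ R_eq = 1.085 Ω
V = I_total × R_eq = 44.20 × 1.085 = 47.97 V
P_R_B = V² / R_B = (47.97)² / 80.6 = 28.54 W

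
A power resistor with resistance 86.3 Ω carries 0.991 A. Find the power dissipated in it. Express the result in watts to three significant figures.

Current and resistance are given, so P = I²R is the direct form.
P = (0.9910 A)² × 86.3 Ω = 84.75 W

84.8 W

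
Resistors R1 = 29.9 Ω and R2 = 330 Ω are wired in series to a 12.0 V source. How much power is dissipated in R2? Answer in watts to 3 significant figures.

Every series element carries the same I. Get I from the total resistance, then P = I² × R2.
R_total = 29.9 + 330 = 359.9 Ω
I = V / R_total = 12.0 / 359.9 = 0.03334 A
P_R2 = I² × R2 = (0.03334)² × 330 = 0.3669 W

0.367 W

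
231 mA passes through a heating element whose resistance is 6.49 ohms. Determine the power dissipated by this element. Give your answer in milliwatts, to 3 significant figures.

With I and R stated, P = I²R applies in one step.
P = (0.2310 A)² × 6.49 Ω = 0.3463 W

346 mW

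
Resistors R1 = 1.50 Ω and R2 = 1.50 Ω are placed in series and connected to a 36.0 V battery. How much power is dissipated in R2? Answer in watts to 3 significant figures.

The current is common to all series resistors; compute it, then apply P = I²R for the target.
R_total = 1.50 + 1.50 = 3.000 Ω
I = V / R_total = 36.0 / 3.000 = 12.00 A
P_R2 = I² × R2 = (12.00)² × 1.50 = 216.0 W

216 W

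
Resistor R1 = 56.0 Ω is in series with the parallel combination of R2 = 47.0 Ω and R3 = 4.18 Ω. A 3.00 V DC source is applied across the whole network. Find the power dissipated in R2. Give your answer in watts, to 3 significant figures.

First combine the parallel branches into one equivalent R_p, then R1 + R_p is a series pair.
R_p = (47.0×4.18)/(47.0+4.18) = 3.839 Ω
R_total = 56.0 + 3.839 = 59.84 Ω
I = V / R_total = 3.00 / 59.84 = 0.05013 A
Voltage across the parallel pair: V_p = I × R_p = 0.05013 × 3.839 = 0.1924 V
R2 sees V_p directly, so P = V_p² / R2.
P_R2 = (0.1924)² / 47.0 = 0.0007880 W

0.000788 W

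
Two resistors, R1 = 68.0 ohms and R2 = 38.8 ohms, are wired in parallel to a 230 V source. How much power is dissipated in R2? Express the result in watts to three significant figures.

1360 W

The supply voltage appears across each parallel branch — just use P = V²/R2.
P_R2 = V² / R2 = (230)² / 38.8 Ω = 1363 W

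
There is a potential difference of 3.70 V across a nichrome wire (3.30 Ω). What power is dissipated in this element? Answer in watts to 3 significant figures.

V and R are stated; P = V²/R avoids computing the current.
P = (3.70 V)² / 3.30 Ω = 4.148 W

4.15 W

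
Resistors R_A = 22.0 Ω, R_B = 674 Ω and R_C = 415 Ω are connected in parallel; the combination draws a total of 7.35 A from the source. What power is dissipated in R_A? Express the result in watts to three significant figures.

1010 W

We need the common branch voltage; get it from I_total × R_eq, then P = V²/R for the branch.
1/R_eq = 1/22.0 + 1/674 + 1/415 ⇒ R_eq = 20.26 Ω
V = I_total × R_eq = 7.350 × 20.26 = 148.9 V
P_R_A = V² / R_A = (148.9)² / 22.0 = 1008 W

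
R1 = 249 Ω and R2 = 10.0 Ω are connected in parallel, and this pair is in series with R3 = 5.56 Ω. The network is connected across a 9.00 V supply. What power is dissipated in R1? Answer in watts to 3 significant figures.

Combine R1 and R2 into their parallel equivalent first, reducing the network to two series resistors.
R_p = (249×10.0)/(249+10.0) = 9.614 Ω
R_total = R_p + 5.56 = 9.614 + 5.56 = 15.17 Ω
I = V / R_total = 9.00 / 15.17 = 0.5931 A
Voltage across the parallel pair: V_p = I × R_p = 0.5931 × 9.614 = 5.702 V
R1 has V_p across it, so P = V_p²/R1.
P_R1 = (5.702)² / 249 = 0.1306 W

0.131 W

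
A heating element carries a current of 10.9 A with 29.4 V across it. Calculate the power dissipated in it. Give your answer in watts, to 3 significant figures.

320 W

With V and I both given, power follows immediately from P = V I.
P = 29.4 V × 10.90 A = 320.5 W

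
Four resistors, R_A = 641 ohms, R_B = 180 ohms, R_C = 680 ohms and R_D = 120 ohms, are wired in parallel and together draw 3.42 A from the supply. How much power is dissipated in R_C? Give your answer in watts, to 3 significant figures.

Only the total current is stated, so first find the parallel equivalent to get the voltage across the combination.
1/R_eq = 1/641 + 1/180 + 1/680 + 1/120 ⇒ R_eq = 59.10 Ω
V = I_total × R_eq = 3.420 × 59.10 = 202.1 V
P_R_C = V² / R_C = (202.1)² / 680 = 60.09 W

60.1 W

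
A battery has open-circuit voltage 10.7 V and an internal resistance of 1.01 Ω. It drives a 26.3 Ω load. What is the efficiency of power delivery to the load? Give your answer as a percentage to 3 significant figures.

96.3 %

η = P_load/(P_load+P_int) = I²R/(I²R+I²r) = R/(R+r) — the I² cancels for series elements.
η = R / (R + r) = 26.3 / (26.3 + 1.01) = 0.9630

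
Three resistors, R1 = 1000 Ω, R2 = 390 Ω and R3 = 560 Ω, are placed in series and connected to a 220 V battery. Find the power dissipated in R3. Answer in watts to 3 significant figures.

7.13 W

Series elements share the same current, so find I first, then use P = I²R.
R_total = 1000 + 390 + 560 = 1950 Ω
I = V / R_total = 220 / 1950 = 0.1128 A
P_R3 = I² × R3 = (0.1128)² × 560 = 7.128 W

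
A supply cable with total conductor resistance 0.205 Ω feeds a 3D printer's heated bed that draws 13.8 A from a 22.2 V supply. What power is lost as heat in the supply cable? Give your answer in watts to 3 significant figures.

The supply cable and load are in series, so the same current flows in both; the loss is I²R_line.
The supply cable carries the full 13.8 A.
P_line = I² R_line = (13.80)² × 0.205 = 39.04 W

39.0 W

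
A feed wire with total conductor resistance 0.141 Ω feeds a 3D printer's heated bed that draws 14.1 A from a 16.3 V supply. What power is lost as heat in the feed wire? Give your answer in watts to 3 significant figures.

Only the current and the line resistance are needed for the I²R loss.
The feed wire carries the full 14.1 A.
P_line = I² R_line = (14.10)² × 0.141 = 28.03 W

28.0 W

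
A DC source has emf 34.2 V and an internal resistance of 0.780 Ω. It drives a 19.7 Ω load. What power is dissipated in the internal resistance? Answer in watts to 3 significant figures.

Internal loss is I²r, with I set by the total series resistance r+R.
I = ε / (r + R) = 34.2 / (0.780 + 19.7) = 1.670 A
P_int = I² r = (1.670)² × 0.780 = 2.175 W

2.18 W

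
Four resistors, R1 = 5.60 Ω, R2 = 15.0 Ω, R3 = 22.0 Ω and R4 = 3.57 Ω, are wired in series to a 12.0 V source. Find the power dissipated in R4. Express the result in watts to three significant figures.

The current is common to all series resistors; compute it, then apply P = I²R for the target.
R_total = 5.60 + 15.0 + 22.0 + 3.57 = 46.17 Ω
I = V / R_total = 12.0 / 46.17 = 0.2599 A
P_R4 = I² × R4 = (0.2599)² × 3.57 = 0.2412 W

0.241 W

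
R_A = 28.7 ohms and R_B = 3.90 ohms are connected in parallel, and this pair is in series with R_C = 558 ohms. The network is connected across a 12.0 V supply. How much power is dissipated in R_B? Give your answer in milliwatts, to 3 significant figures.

1.38 mW

First find R_p for the parallel pair, then treat R_p + R_C as a series loop.
R_p = (28.7×3.90)/(28.7+3.90) = 3.433 Ω
R_total = R_p + 558 = 3.433 + 558 = 561.4 Ω
I = V / R_total = 12.0 / 561.4 = 0.02137 A
Voltage across the parallel pair: V_p = I × R_p = 0.02137 × 3.433 = 0.07339 V
Use P = V²/R for R_B with V = V_p.
P_R_B = (0.07339)² / 3.90 = 0.001381 W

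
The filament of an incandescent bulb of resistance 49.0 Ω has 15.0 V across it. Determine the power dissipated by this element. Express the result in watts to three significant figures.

We know the drop across the element and its resistance — P = V²/R, one step.
P = (15.0 V)² / 49.0 Ω = 4.592 W

4.59 W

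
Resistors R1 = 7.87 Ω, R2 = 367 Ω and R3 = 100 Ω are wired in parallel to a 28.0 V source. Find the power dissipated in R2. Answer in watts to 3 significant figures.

R2 sits directly across the source, so P = V²/R with V = 28.0 V.
P_R2 = V² / R2 = (28.0)² / 367 Ω = 2.136 W

2.14 W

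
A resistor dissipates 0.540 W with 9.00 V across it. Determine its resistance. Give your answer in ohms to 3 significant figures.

Rearranging the power relation for the two known quantities gives R = V² / P.
R = (9.00)² / 0.540 = 150.0 Ω

150 Ω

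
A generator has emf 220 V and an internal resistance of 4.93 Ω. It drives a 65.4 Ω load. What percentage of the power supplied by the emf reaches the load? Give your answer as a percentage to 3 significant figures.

93.0 %

Both r and R carry the same current, so the power split is just the resistance split: η = R/(R+r).
η = R / (R + r) = 65.4 / (65.4 + 4.93) = 0.9299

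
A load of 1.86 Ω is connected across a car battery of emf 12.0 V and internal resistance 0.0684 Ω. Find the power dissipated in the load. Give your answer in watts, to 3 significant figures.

The internal resistance and the load are in series, so the same I flows through both; get I from ε/(r+R), then I²R for the load.
I = ε / (r + R) = 12.0 / (0.0684 + 1.86) = 6.223 A
P_load = I² R = (6.223)² × 1.86 = 72.02 W

72.0 W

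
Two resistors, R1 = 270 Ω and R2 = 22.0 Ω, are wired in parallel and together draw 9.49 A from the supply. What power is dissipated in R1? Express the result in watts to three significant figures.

138 W

Only the total current is stated, so first find the parallel equivalent to get the voltage across the combination.
1/R_eq = 1/270 + 1/22.0 ⇒ R_eq = 20.34 Ω
V = I_total × R_eq = 9.490 × 20.34 = 193.1 V
P_R1 = V² / R1 = (193.1)² / 270 = 138.0 W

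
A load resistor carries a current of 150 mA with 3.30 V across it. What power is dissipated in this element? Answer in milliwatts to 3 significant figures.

Both the voltage across and the current through the element are known, so P = V I applies directly.
P = 3.30 V × 0.1500 A = 0.4950 W

495 mW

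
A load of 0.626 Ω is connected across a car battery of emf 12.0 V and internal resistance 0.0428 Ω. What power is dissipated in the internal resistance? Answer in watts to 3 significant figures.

13.8 W

r is in series with the load, so it carries the full circuit current — the loss in it is I²r.
I = ε / (r + R) = 12.0 / (0.0428 + 0.626) = 17.94 A
P_int = I² r = (17.94)² × 0.0428 = 13.78 W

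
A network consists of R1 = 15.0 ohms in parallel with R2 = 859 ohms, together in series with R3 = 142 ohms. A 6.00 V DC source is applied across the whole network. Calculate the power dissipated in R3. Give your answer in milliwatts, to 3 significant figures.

First find R_p for the parallel pair, then treat R_p + R3 as a series loop.
R_p = (15.0×859)/(15.0+859) = 14.74 Ω
R_total = R_p + 142 = 14.74 + 142 = 156.7 Ω
I = V / R_total = 6.00 / 156.7 = 0.03828 A
R3 carries the full series current, so P = I²R.
P_R3 = (0.03828)² × 142 = 0.2081 W

208 mW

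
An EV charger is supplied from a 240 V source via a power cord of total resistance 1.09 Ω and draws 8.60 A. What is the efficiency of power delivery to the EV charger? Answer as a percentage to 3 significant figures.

96.1 %

The power cord carries the full 8.60 A.
P_line = I² R_line = (8.600)² × 1.09 = 80.62 W
P_source = V I = 240 × 8.600 = 2064 W; P_load = 1983 W
η = P_load / P_source = 1983 / 2064 = 0.9609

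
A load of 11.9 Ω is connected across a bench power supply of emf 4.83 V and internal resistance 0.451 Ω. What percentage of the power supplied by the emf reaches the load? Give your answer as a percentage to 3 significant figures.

96.3 %

Efficiency is P_load / P_total. With a series r and R sharing the same I, P = I²R for each, so η = R/(R+r).
η = R / (R + r) = 11.9 / (11.9 + 0.451) = 0.9635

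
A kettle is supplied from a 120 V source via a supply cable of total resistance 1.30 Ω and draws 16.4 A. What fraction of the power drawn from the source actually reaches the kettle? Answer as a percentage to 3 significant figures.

The supply cable carries the full 16.4 A.
P_line = I² R_line = (16.40)² × 1.30 = 349.6 W
P_source = V I = 120 × 16.40 = 1968 W; P_load = 1618 W
η = P_load / P_source = 1618 / 1968 = 0.8223

82.2 %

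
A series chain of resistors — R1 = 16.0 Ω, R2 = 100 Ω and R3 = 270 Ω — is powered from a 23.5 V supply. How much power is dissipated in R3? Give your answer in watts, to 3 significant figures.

1.00 W

The current is common to all series resistors; compute it, then apply P = I²R for the target.
R_total = 16.0 + 100 + 270 = 386.0 Ω
I = V / R_total = 23.5 / 386.0 = 0.06088 A
P_R3 = I² × R3 = (0.06088)² × 270 = 1.001 W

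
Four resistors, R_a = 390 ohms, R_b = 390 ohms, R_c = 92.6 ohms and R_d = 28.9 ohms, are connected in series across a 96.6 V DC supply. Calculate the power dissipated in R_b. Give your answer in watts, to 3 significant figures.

4.48 W

The current is common to all series resistors; compute it, then apply P = I²R for the target.
R_total = 390 + 390 + 92.6 + 28.9 = 901.5 Ω
I = V / R_total = 96.6 / 901.5 = 0.1072 A
P_R_b = I² × R_b = (0.1072)² × 390 = 4.478 W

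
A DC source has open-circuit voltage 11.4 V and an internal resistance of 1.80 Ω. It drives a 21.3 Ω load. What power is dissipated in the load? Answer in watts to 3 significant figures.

5.19 W

Find the circuit current first, then P = I²R for the load (series elements share I).
I = ε / (r + R) = 11.4 / (1.80 + 21.3) = 0.4935 A
P_load = I² R = (0.4935)² × 21.3 = 5.188 W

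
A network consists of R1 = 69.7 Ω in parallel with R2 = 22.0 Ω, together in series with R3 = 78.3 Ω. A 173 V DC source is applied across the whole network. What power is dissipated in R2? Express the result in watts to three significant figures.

Combine R1 and R2 into their parallel equivalent first, reducing the network to two series resistors.
R_p = (69.7×22.0)/(69.7+22.0) = 16.72 Ω
R_total = R_p + 78.3 = 16.72 + 78.3 = 95.02 Ω
I = V / R_total = 173 / 95.02 = 1.821 A
Voltage across the parallel pair: V_p = I × R_p = 1.821 × 16.72 = 30.44 V
R2 has V_p across it, so P = V_p²/R2.
P_R2 = (30.44)² / 22.0 = 42.13 W

42.1 W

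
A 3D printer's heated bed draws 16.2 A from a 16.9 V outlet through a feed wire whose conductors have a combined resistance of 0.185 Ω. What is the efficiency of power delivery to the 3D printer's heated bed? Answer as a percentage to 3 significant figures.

The feed wire carries the full 16.2 A.
P_line = I² R_line = (16.20)² × 0.185 = 48.55 W
P_source = V I = 16.9 × 16.20 = 273.8 W; P_load = 225.2 W
η = P_load / P_source = 225.2 / 273.8 = 0.8227

82.3 %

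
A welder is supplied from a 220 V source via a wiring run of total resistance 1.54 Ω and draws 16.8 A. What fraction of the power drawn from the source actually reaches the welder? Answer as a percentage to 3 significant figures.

88.2 %

The wiring run carries the full 16.8 A.
P_line = I² R_line = (16.80)² × 1.54 = 434.6 W
P_source = V I = 220 × 16.80 = 3696 W; P_load = 3261 W
η = P_load / P_source = 3261 / 3696 = 0.8824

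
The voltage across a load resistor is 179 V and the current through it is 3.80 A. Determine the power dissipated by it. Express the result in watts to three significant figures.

Since both terminal voltage and current are stated, P = V I gives the power in one step.
P = 179 V × 3.800 A = 680.2 W

680 W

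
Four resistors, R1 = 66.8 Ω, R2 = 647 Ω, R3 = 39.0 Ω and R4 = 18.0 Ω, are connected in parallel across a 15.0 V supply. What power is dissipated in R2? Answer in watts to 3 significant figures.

R2 sits directly across the source, so P = V²/R with V = 15.0 V.
P_R2 = V² / R2 = (15.0)² / 647 Ω = 0.3478 W

0.348 W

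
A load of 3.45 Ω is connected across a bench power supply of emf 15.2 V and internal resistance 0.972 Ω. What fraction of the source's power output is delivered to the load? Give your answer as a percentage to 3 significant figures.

78.0 %

Both r and R carry the same current, so the power split is just the resistance split: η = R/(R+r).
η = R / (R + r) = 3.45 / (3.45 + 0.972) = 0.7802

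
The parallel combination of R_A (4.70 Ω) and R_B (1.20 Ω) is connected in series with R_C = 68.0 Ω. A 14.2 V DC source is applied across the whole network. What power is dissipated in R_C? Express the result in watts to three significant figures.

2.88 W

First find R_p for the parallel pair, then treat R_p + R_C as a series loop.
R_p = (4.70×1.20)/(4.70+1.20) = 0.9559 Ω
R_total = R_p + 68.0 = 0.9559 + 68.0 = 68.96 Ω
I = V / R_total = 14.2 / 68.96 = 0.2059 A
R_C is the series element, so its power is I²R.
P_R_C = (0.2059)² × 68.0 = 2.884 W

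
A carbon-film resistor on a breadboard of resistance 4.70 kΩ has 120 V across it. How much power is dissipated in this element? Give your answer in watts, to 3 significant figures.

V and R are stated; P = V²/R avoids computing the current.
P = (120 V)² / 4700 Ω = 3.064 W

3.06 W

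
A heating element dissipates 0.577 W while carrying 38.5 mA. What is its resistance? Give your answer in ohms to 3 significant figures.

389 Ω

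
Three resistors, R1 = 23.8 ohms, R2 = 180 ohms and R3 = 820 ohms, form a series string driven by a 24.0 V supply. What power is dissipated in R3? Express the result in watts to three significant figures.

In a series string the same current flows through every resistor — find that current, then P = I²R for the one we want.
R_total = 23.8 + 180 + 820 = 1024 Ω
I = V / R_total = 24.0 / 1024 = 0.02344 A
P_R3 = I² × R3 = (0.02344)² × 820 = 0.4506 W

0.451 W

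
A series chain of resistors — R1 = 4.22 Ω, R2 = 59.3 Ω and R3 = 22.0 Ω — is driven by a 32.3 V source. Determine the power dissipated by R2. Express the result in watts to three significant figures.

8.46 W

Series elements share the same current, so find I first, then use P = I²R.
R_total = 4.22 + 59.3 + 22.0 = 85.52 Ω
I = V / R_total = 32.3 / 85.52 = 0.3777 A
P_R2 = I² × R2 = (0.3777)² × 59.3 = 8.459 W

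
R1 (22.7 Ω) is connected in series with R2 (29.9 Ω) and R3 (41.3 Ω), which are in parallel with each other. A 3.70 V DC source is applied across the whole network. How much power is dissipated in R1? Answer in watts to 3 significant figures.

Reduce the parallel pair to R_p first; the network is then a simple series string.
R_p = (29.9×41.3)/(29.9+41.3) = 17.34 Ω
R_total = 22.7 + 17.34 = 40.04 Ω
I = V / R_total = 3.70 / 40.04 = 0.09240 A
R1 is in the main series path, so its power is I²R1.
P_R1 = (0.09240)² × 22.7 = 0.1938 W

0.194 W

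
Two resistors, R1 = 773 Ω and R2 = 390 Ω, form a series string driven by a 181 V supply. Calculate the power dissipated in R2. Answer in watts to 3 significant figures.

In a series string the same current flows through every resistor — find that current, then P = I²R for the one we want.
R_total = 773 + 390 = 1163 Ω
I = V / R_total = 181 / 1163 = 0.1556 A
P_R2 = I² × R2 = (0.1556)² × 390 = 9.446 W

9.45 W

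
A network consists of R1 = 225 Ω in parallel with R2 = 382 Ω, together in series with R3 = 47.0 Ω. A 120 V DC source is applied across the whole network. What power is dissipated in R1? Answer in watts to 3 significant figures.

First find R_p for the parallel pair, then treat R_p + R3 as a series loop.
R_p = (225×382)/(225+382) = 141.6 Ω
R_total = R_p + 47.0 = 141.6 + 47.0 = 188.6 Ω
I = V / R_total = 120 / 188.6 = 0.6363 A
Voltage across the parallel pair: V_p = I × R_p = 0.6363 × 141.6 = 90.10 V
R1 sits across V_p; its power is V_p²/R.
P_R1 = (90.10)² / 225 = 36.08 W

36.1 W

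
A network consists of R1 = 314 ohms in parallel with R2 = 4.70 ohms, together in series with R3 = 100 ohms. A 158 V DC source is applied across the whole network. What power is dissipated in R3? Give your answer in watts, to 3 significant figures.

First find R_p for the parallel pair, then treat R_p + R3 as a series loop.
R_p = (314×4.70)/(314+4.70) = 4.631 Ω
R_total = R_p + 100 = 4.631 + 100 = 104.6 Ω
I = V / R_total = 158 / 104.6 = 1.510 A
All the supply current flows through R3; use P = I²R3.
P_R3 = (1.510)² × 100 = 228.0 W

228 W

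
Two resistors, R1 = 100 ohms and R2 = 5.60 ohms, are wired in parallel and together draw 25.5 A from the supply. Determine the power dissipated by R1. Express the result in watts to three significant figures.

Only the total current is stated, so first find the parallel equivalent to get the voltage across the combination.
1/R_eq = 1/100 + 1/5.60 ⇒ R_eq = 5.303 Ω
V = I_total × R_eq = 25.50 × 5.303 = 135.2 V
P_R1 = V² / R1 = (135.2)² / 100 = 182.9 W

183 W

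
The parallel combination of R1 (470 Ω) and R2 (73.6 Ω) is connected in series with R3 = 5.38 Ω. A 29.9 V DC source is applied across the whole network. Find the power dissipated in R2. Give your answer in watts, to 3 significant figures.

Combine R1 and R2 into their parallel equivalent first, reducing the network to two series resistors.
R_p = (470×73.6)/(470+73.6) = 63.64 Ω
R_total = R_p + 5.38 = 63.64 + 5.38 = 69.02 Ω
I = V / R_total = 29.9 / 69.02 = 0.4332 A
Voltage across the parallel pair: V_p = I × R_p = 0.4332 × 63.64 = 27.57 V
Use P = V²/R for R2 with V = V_p.
P_R2 = (27.57)² / 73.6 = 10.33 W

10.3 W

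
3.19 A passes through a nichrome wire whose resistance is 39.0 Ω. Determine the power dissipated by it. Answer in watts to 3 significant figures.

Knowing I and R, the power is just I²R — no need to find V first.
P = (3.190 A)² × 39.0 Ω = 396.9 W

397 W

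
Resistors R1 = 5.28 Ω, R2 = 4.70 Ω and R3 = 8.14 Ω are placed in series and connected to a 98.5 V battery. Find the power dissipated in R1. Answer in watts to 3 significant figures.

156 W

Since the resistors are in series they all carry the loop current I = V/R_total; the power in any one is I²R.
R_total = 5.28 + 4.70 + 8.14 = 18.12 Ω
I = V / R_total = 98.5 / 18.12 = 5.436 A
P_R1 = I² × R1 = (5.436)² × 5.28 = 156.0 W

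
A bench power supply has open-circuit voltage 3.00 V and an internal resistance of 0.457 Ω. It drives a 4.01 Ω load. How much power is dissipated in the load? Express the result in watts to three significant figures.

1.81 W

The internal resistance and the load are in series, so the same I flows through both; get I from ε/(r+R), then I²R for the load.
I = ε / (r + R) = 3.00 / (0.457 + 4.01) = 0.6716 A
P_load = I² R = (0.6716)² × 4.01 = 1.809 W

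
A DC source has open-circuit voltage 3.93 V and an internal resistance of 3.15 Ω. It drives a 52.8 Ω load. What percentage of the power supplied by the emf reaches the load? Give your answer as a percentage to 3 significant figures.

94.4 %

Both r and R carry the same current, so the power split is just the resistance split: η = R/(R+r).
η = R / (R + r) = 52.8 / (52.8 + 3.15) = 0.9437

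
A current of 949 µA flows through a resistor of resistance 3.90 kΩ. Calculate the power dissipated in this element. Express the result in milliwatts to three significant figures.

3.51 mW

Knowing I and R, the power is just I²R — no need to find V first.
P = (0.0009490 A)² × 3900 Ω = 0.003512 W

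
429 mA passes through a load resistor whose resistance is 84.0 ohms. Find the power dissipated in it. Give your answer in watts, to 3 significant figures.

The current through and the resistance of the element are both given; use P = I²R.
P = (0.4290 A)² × 84.0 Ω = 15.46 W

15.5 W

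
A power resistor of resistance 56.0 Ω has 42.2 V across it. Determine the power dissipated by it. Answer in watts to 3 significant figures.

31.8 W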